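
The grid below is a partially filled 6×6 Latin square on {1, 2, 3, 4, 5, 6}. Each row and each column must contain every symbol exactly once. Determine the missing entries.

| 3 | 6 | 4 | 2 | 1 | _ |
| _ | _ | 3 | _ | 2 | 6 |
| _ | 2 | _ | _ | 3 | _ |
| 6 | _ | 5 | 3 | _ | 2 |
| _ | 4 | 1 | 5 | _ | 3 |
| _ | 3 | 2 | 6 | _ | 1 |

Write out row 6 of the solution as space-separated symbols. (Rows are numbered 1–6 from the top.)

(r1,c6) = 5
(r3,c3) = 6
(r3,c6) = 4
(r4,c2) = 1
(r4,c5) = 4
(r5,c1) = 2
(r5,c5) = 6
(r6,c5) = 5
(r2,c2) = 5
(r3,c4) = 1
(r6,c1) = 4

4 3 2 6 5 1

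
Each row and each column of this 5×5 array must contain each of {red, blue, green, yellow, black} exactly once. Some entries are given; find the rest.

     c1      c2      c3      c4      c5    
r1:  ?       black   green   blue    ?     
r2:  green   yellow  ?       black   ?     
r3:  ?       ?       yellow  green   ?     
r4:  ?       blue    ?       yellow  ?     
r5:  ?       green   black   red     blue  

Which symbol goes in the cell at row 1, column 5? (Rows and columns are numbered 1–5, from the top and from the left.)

(r2,c5) = red
(r3,c2) = red
(r3,c5) = black
(r4,c3) = red
(r4,c5) = green
(r5,c1) = yellow
(r1,c1) = red
(r1,c5) = yellow

yellow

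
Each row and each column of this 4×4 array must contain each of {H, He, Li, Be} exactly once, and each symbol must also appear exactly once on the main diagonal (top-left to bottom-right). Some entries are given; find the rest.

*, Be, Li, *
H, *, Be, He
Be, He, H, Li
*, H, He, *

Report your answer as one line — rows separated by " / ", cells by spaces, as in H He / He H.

(r1,c1) = He
(r1,c4) = H
(r2,c2) = Li
(r4,c1) = Li
(r4,c4) = Be

He Be Li H / H Li Be He / Be He H Li / Li H He Be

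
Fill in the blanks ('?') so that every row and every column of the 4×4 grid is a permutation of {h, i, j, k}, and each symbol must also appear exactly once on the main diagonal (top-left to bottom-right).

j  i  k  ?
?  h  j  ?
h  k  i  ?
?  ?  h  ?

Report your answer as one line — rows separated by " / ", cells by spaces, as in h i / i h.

(r1,c4): row 1 has {i,j,k}; column 4 is empty so far, so it must be h.
(r3,c4): row 3 has {h,i,k}; column 4 has {h}, so it must be j.
(r4,c2): row 4 has {h}; column 2 has {h,i,k}, so it must be j.
(r4,c4): row 4 has {h,j}; column 4 has {h,j}; the diagonal has {h,i,j}, so it must be k.
(r2,c4): row 2 has {h,j}; column 4 has {h,j,k}, so it must be i.
(r4,c1): row 4 has {h,j,k}; column 1 has {h,j}, so it must be i.
(r2,c1): row 2 has {h,i,j}; column 1 has {h,i,j}, so it must be k.

j i k h / k h j i / h k i j / i j h k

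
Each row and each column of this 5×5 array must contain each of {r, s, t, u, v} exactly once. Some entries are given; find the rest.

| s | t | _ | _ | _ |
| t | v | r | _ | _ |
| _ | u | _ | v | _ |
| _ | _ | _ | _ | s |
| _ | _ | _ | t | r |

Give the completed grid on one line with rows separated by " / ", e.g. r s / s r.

s t u r v / t v r s u / r u s v t / v r t u s / u s v t r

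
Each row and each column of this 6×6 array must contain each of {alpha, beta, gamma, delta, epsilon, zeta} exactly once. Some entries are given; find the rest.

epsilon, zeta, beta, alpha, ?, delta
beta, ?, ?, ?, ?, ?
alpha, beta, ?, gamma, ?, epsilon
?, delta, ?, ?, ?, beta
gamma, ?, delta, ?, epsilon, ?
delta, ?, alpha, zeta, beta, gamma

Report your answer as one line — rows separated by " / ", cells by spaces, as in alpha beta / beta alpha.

Cell (r1,c5): row 1 has {alpha,beta,delta,epsilon,zeta}; column 5 has {beta,epsilon} → gamma.
Cell (r3,c3): row 3 has {alpha,beta,gamma,epsilon}; column 3 has {alpha,beta,delta} → zeta.
Cell (r3,c5): row 3 has {alpha,beta,gamma,epsilon,zeta}; column 5 has {beta,gamma,epsilon} → delta.
Cell (r4,c1): row 4 has {beta,delta}; column 1 has {alpha,beta,gamma,delta,epsilon} → zeta.
Cell (r4,c4): row 4 has {beta,delta,zeta}; column 4 has {alpha,gamma,zeta} → epsilon.
Cell (r4,c5): row 4 has {beta,delta,epsilon,zeta}; column 5 has {beta,gamma,delta,epsilon} → alpha.
Cell (r5,c2): row 5 has {gamma,delta,epsilon}; column 2 has {beta,delta,zeta} → alpha.
Cell (r5,c4): row 5 has {alpha,gamma,delta,epsilon}; column 4 has {alpha,gamma,epsilon,zeta} → beta.
Cell (r5,c6): row 5 has {alpha,beta,gamma,delta,epsilon}; column 6 has {beta,gamma,delta,epsilon} → zeta.
Cell (r6,c2): row 6 has {alpha,beta,gamma,delta,zeta}; column 2 has {alpha,beta,delta,zeta} → epsilon.
Cell (r2,c2): row 2 has {beta}; column 2 has {alpha,beta,delta,epsilon,zeta} → gamma.
Cell (r2,c3): row 2 has {beta,gamma}; column 3 has {alpha,beta,delta,zeta} → epsilon.
Cell (r2,c4): row 2 has {beta,gamma,epsilon}; column 4 has {alpha,beta,gamma,epsilon,zeta} → delta.
Cell (r2,c5): row 2 has {beta,gamma,delta,epsilon}; column 5 has {alpha,beta,gamma,delta,epsilon} → zeta.
Cell (r2,c6): row 2 has {beta,gamma,delta,epsilon,zeta}; column 6 has {beta,gamma,delta,epsilon,zeta} → alpha.
Cell (r4,c3): row 4 has {alpha,beta,delta,epsilon,zeta}; column 3 has {alpha,beta,delta,epsilon,zeta} → gamma.

epsilon zeta beta alpha gamma delta / beta gamma epsilon delta zeta alpha / alpha beta zeta gamma delta epsilon / zeta delta gamma epsilon alpha beta / gamma alpha delta beta epsilon zeta / delta epsilon alpha zeta beta gamma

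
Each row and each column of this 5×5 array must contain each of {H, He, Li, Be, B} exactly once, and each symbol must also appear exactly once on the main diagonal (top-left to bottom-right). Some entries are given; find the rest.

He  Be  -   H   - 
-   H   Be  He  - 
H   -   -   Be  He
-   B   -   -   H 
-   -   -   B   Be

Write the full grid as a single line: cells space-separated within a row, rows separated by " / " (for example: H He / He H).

(r3,c2): row 3 has {H,He,Be}; column 2 has {H,Be,B}, so it must be Li.
(r3,c3): row 3 has {H,He,Li,Be}; column 3 has {Be}; the diagonal has {H,He,Be}, so it must be B.
(r4,c4): row 4 has {H,B}; column 4 has {H,He,Be,B}; the diagonal has {H,He,Be,B}, so it must be Li.
(r5,c1): row 5 has {Be,B}; column 1 has {H,He}, so it must be Li.
(r5,c2): row 5 has {Li,Be,B}; column 2 has {H,Li,Be,B}, so it must be He.
(r5,c3): row 5 has {He,Li,Be,B}; column 3 has {Be,B}, so it must be H.
(r1,c3): row 1 has {H,He,Be}; column 3 has {H,Be,B}, so it must be Li.
(r1,c5): row 1 has {H,He,Li,Be}; column 5 has {H,He,Be}, so it must be B.
(r2,c1): row 2 has {H,He,Be}; column 1 has {H,He,Li}, so it must be B.
(r2,c5): row 2 has {H,He,Be,B}; column 5 has {H,He,Be,B}, so it must be Li.
(r4,c1): row 4 has {H,Li,B}; column 1 has {H,He,Li,B}, so it must be Be.
(r4,c3): row 4 has {H,Li,Be,B}; column 3 has {H,Li,Be,B}, so it must be He.

He Be Li H B / B H Be He Li / H Li B Be He / Be B He Li H / Li He H B Be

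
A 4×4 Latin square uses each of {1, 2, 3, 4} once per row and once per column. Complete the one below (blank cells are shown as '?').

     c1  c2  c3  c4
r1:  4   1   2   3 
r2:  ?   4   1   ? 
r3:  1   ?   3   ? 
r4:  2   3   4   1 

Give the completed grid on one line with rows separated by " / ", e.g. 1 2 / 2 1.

At row 2, column 1: row 2 has {1,4}; column 1 has {1,2,4}; that leaves 3.
At row 2, column 4: row 2 has {1,3,4}; column 4 has {1,3}; that leaves 2.
At row 3, column 2: row 3 has {1,3}; column 2 has {1,3,4}; that leaves 2.
At row 3, column 4: row 3 has {1,2,3}; column 4 has {1,2,3}; that leaves 4.

4 1 2 3 / 3 4 1 2 / 1 2 3 4 / 2 3 4 1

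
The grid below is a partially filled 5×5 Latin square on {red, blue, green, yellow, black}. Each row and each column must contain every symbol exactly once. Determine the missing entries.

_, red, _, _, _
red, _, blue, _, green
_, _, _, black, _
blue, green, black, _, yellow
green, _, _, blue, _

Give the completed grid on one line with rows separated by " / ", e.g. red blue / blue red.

black red yellow green blue / red black blue yellow green / yellow blue green black red / blue green black red yellow / green yellow red blue black

At row 2, column 4: row 2 has {red,blue,green}; column 4 has {blue,black}; that leaves yellow.
At row 3, column 1: row 3 has {black}; column 1 has {red,blue,green}; that leaves yellow.
At row 3, column 2: row 3 has {yellow,black}; column 2 has {red,green}; that leaves blue.
At row 3, column 5: row 3 has {blue,yellow,black}; column 5 has {green,yellow}; that leaves red.
At row 4, column 4: row 4 has {blue,green,yellow,black}; column 4 has {blue,yellow,black}; that leaves red.
At row 5, column 5: row 5 has {blue,green}; column 5 has {red,green,yellow}; that leaves black.
At row 1, column 1: row 1 has {red}; column 1 has {red,blue,green,yellow}; that leaves black.
At row 1, column 4: row 1 has {red,black}; column 4 has {red,blue,yellow,black}; that leaves green.
At row 1, column 5: row 1 has {red,green,black}; column 5 has {red,green,yellow,black}; that leaves blue.
At row 2, column 2: row 2 has {red,blue,green,yellow}; column 2 has {red,blue,green}; that leaves black.
At row 3, column 3: row 3 has {red,blue,yellow,black}; column 3 has {blue,black}; that leaves green.
At row 5, column 2: row 5 has {blue,green,black}; column 2 has {red,blue,green,black}; that leaves yellow.
At row 5, column 3: row 5 has {blue,green,yellow,black}; column 3 has {blue,green,black}; that leaves red.
At row 1, column 3: row 1 has {red,blue,green,black}; column 3 has {red,blue,green,black}; that leaves yellow.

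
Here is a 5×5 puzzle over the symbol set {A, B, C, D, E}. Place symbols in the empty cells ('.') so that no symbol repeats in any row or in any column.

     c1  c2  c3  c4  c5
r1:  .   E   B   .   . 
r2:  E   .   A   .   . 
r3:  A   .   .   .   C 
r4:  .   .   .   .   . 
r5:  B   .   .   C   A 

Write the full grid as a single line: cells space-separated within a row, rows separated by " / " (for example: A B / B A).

C E B A D / E C A D B / A B D E C / D A C B E / B D E C A

Cell (r1,c5): row 1 has {B,E}; column 5 has {A,C} → D.
Cell (r2,c5): row 2 has {A,E}; column 5 has {A,C,D} → B.
Cell (r4,c5): row 4 is empty so far; column 5 has {A,B,C,D} → E.
Cell (r5,c2): row 5 has {A,B,C}; column 2 has {E} → D.
Cell (r5,c3): row 5 has {A,B,C,D}; column 3 has {A,B} → E.
Cell (r1,c1): row 1 has {B,D,E}; column 1 has {A,B,E} → C.
Cell (r1,c4): row 1 has {B,C,D,E}; column 4 has {C} → A.
Cell (r2,c2): row 2 has {A,B,E}; column 2 has {D,E} → C.
Cell (r2,c4): row 2 has {A,B,C,E}; column 4 has {A,C} → D.
Cell (r3,c2): row 3 has {A,C}; column 2 has {C,D,E} → B.
Cell (r3,c3): row 3 has {A,B,C}; column 3 has {A,B,E} → D.
Cell (r3,c4): row 3 has {A,B,C,D}; column 4 has {A,C,D} → E.
Cell (r4,c1): row 4 has {E}; column 1 has {A,B,C,E} → D.
Cell (r4,c2): row 4 has {D,E}; column 2 has {B,C,D,E} → A.
Cell (r4,c3): row 4 has {A,D,E}; column 3 has {A,B,D,E} → C.
Cell (r4,c4): row 4 has {A,C,D,E}; column 4 has {A,C,D,E} → B.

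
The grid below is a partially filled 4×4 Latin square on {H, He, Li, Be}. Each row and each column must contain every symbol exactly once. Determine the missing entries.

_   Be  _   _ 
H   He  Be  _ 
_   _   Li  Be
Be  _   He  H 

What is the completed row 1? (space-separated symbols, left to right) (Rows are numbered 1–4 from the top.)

Li Be H He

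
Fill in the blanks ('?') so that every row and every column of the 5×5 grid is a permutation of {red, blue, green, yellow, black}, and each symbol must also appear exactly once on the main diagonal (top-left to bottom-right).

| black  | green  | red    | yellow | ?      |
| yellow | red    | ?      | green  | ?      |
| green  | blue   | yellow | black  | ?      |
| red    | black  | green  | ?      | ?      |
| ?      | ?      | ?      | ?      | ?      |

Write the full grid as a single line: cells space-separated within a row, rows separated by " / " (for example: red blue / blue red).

(r1,c5) = blue
(r2,c5) = black
(r3,c5) = red
(r4,c4) = blue
(r4,c5) = yellow
(r5,c1) = blue
(r5,c2) = yellow
(r5,c3) = black
(r5,c4) = red
(r5,c5) = green
(r2,c3) = blue

black green red yellow blue / yellow red blue green black / green blue yellow black red / red black green blue yellow / blue yellow black red green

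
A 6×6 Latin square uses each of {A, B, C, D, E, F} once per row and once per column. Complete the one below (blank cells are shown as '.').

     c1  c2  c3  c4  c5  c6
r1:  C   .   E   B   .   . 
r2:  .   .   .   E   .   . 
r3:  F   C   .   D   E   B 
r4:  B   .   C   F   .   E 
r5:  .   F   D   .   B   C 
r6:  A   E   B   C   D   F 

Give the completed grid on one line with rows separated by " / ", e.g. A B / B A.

C A E B F D / D B F E C A / F C A D E B / B D C F A E / E F D A B C / A E B C D F

(r2,c1): row 2 has {E}; column 1 has {A,B,C,F}, so it must be D.
(r2,c6): row 2 has {D,E}; column 6 has {B,C,E,F}, so it must be A.
(r3,c3): row 3 has {B,C,D,E,F}; column 3 has {B,C,D,E}, so it must be A.
(r4,c5): row 4 has {B,C,E,F}; column 5 has {B,D,E}, so it must be A.
(r5,c1): row 5 has {B,C,D,F}; column 1 has {A,B,C,D,F}, so it must be E.
(r5,c4): row 5 has {B,C,D,E,F}; column 4 has {B,C,D,E,F}, so it must be A.
(r1,c5): row 1 has {B,C,E}; column 5 has {A,B,D,E}, so it must be F.
(r1,c6): row 1 has {B,C,E,F}; column 6 has {A,B,C,E,F}, so it must be D.
(r2,c2): row 2 has {A,D,E}; column 2 has {C,E,F}, so it must be B.
(r2,c3): row 2 has {A,B,D,E}; column 3 has {A,B,C,D,E}, so it must be F.
(r2,c5): row 2 has {A,B,D,E,F}; column 5 has {A,B,D,E,F}, so it must be C.
(r4,c2): row 4 has {A,B,C,E,F}; column 2 has {B,C,E,F}, so it must be D.
(r1,c2): row 1 has {B,C,D,E,F}; column 2 has {B,C,D,E,F}, so it must be A.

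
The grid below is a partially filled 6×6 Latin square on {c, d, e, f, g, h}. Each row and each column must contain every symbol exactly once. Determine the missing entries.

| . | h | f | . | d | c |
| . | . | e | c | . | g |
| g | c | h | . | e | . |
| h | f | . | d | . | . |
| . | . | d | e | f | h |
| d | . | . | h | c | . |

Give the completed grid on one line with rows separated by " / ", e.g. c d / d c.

e h f g d c / f d e c h g / g c h f e d / h f c d g e / c g d e f h / d e g h c f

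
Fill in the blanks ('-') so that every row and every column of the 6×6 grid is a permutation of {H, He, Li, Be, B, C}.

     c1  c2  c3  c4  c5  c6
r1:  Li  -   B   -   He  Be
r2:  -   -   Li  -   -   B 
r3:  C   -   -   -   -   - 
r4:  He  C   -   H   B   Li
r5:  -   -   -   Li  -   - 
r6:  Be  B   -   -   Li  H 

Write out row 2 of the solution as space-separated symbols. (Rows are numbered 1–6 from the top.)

(r1,c2) = H
(r1,c4) = C
(r2,c1) = H
(r3,c6) = He
(r4,c3) = Be
(r5,c1) = B
(r5,c6) = C
(r6,c4) = He
(r2,c4) = Be
(r2,c5) = C
(r3,c3) = H
(r3,c4) = B
(r3,c5) = Be
(r5,c3) = He
(r5,c5) = H
(r6,c3) = C
(r2,c2) = He

H He Li Be C B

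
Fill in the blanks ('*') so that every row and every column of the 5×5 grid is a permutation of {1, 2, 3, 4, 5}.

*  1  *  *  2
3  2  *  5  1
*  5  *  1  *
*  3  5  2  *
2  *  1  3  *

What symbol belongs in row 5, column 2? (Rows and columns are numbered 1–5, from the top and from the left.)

4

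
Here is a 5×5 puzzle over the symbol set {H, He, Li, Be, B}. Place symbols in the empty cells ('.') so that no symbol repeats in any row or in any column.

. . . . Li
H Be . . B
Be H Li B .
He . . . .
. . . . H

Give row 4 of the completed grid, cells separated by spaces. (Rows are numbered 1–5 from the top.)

(r1,c1) = B
(r1,c2) = He
(r2,c3) = He
(r2,c4) = Li
(r3,c5) = He
(r4,c5) = Be
(r5,c1) = Li
(r5,c2) = B
(r5,c3) = Be
(r5,c4) = He
(r1,c3) = H
(r1,c4) = Be
(r4,c2) = Li
(r4,c3) = B
(r4,c4) = H

He Li B H Be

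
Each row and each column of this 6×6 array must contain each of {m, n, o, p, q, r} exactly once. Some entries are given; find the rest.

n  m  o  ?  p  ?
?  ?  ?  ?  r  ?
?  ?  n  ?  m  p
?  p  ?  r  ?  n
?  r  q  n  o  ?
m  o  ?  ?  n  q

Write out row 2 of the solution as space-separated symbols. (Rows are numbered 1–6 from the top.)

q n p m r o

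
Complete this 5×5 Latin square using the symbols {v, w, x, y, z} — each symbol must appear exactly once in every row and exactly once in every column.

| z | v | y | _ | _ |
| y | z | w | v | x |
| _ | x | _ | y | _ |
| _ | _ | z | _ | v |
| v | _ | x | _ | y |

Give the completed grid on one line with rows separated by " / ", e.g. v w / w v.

Cell (r1,c5): row 1 has {v,y,z}; column 5 has {v,x,y} → w.
Cell (r3,c1): row 3 has {x,y}; column 1 has {v,y,z} → w.
Cell (r3,c3): row 3 has {w,x,y}; column 3 has {w,x,y,z} → v.
Cell (r3,c5): row 3 has {v,w,x,y}; column 5 has {v,w,x,y} → z.
Cell (r4,c1): row 4 has {v,z}; column 1 has {v,w,y,z} → x.
Cell (r4,c4): row 4 has {v,x,z}; column 4 has {v,y} → w.
Cell (r5,c2): row 5 has {v,x,y}; column 2 has {v,x,z} → w.
Cell (r5,c4): row 5 has {v,w,x,y}; column 4 has {v,w,y} → z.
Cell (r1,c4): row 1 has {v,w,y,z}; column 4 has {v,w,y,z} → x.
Cell (r4,c2): row 4 has {v,w,x,z}; column 2 has {v,w,x,z} → y.

z v y x w / y z w v x / w x v y z / x y z w v / v w x z y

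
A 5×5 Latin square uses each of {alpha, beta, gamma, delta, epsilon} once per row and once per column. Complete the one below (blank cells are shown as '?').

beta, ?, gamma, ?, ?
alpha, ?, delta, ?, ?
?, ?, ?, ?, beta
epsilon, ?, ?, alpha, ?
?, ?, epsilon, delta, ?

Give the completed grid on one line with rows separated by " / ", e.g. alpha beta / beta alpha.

beta alpha gamma epsilon delta / alpha gamma delta beta epsilon / delta epsilon alpha gamma beta / epsilon delta beta alpha gamma / gamma beta epsilon delta alpha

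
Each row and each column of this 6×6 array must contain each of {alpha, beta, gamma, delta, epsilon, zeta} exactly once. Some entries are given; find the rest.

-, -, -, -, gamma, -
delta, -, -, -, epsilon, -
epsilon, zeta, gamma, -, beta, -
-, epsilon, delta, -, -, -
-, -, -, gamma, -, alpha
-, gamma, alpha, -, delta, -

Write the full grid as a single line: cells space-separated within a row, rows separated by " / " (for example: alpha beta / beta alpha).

alpha beta zeta delta gamma epsilon / delta alpha beta zeta epsilon gamma / epsilon zeta gamma alpha beta delta / gamma epsilon delta beta alpha zeta / beta delta epsilon gamma zeta alpha / zeta gamma alpha epsilon delta beta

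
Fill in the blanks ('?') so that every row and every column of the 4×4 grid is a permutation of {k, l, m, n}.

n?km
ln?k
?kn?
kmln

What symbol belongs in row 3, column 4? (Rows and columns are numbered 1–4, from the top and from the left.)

l

row 1 has {k,m,n}; column 2 has {k,m,n} — only l is left for (r1,c2).
row 2 has {k,l,n}; column 3 has {k,l,n} — only m is left for (r2,c3).
row 3 has {k,n}; column 1 has {k,l,n} — only m is left for (r3,c1).
row 3 has {k,m,n}; column 4 has {k,m,n} — only l is left for (r3,c4).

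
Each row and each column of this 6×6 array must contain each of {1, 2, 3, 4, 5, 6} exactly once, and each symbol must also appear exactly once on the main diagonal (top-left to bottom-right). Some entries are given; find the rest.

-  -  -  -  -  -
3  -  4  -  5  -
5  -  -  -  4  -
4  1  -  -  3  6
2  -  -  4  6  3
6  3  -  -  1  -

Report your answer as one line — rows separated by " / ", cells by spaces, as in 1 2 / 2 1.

1 4 6 3 2 5 / 3 2 4 6 5 1 / 5 6 3 1 4 2 / 4 1 2 5 3 6 / 2 5 1 4 6 3 / 6 3 5 2 1 4

(r1,c1) = 1
(r1,c5) = 2
(r2,c2) = 2
(r2,c6) = 1
(r3,c2) = 6
(r3,c3) = 3
(r3,c6) = 2
(r4,c4) = 5
(r5,c2) = 5
(r5,c3) = 1
(r6,c4) = 2
(r6,c6) = 4
(r1,c2) = 4
(r1,c6) = 5
(r2,c4) = 6
(r3,c4) = 1
(r4,c3) = 2
(r6,c3) = 5
(r1,c3) = 6
(r1,c4) = 3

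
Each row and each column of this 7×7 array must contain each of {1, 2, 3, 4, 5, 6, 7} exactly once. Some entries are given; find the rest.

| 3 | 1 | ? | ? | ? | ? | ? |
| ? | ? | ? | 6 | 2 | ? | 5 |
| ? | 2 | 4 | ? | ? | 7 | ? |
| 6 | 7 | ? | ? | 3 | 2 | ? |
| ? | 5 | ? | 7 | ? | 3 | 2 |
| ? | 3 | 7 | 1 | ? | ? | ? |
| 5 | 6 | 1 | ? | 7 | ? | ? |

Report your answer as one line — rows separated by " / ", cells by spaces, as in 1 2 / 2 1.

3 1 2 5 4 6 7 / 7 4 3 6 2 1 5 / 1 2 4 3 5 7 6 / 6 7 5 4 3 2 1 / 4 5 6 7 1 3 2 / 2 3 7 1 6 5 4 / 5 6 1 2 7 4 3

At row 2, column 2: row 2 has {2,5,6}; column 2 has {1,2,3,5,6,7}; that leaves 4.
At row 2, column 3: row 2 has {2,4,5,6}; column 3 has {1,4,7}; that leaves 3.
At row 2, column 6: row 2 has {2,3,4,5,6}; column 6 has {2,3,7}; that leaves 1.
At row 3, column 1: row 3 has {2,4,7}; column 1 has {3,5,6}; that leaves 1.
At row 4, column 3: row 4 has {2,3,6,7}; column 3 has {1,3,4,7}; that leaves 5.
At row 4, column 4: row 4 has {2,3,5,6,7}; column 4 has {1,6,7}; that leaves 4.
At row 4, column 7: row 4 has {2,3,4,5,6,7}; column 7 has {2,5}; that leaves 1.
At row 5, column 1: row 5 has {2,3,5,7}; column 1 has {1,3,5,6}; that leaves 4.
At row 5, column 3: row 5 has {2,3,4,5,7}; column 3 has {1,3,4,5,7}; that leaves 6.
At row 5, column 5: row 5 has {2,3,4,5,6,7}; column 5 has {2,3,7}; that leaves 1.
At row 6, column 1: row 6 has {1,3,7}; column 1 has {1,3,4,5,6}; that leaves 2.
At row 7, column 6: row 7 has {1,5,6,7}; column 6 has {1,2,3,7}; that leaves 4.
At row 7, column 7: row 7 has {1,4,5,6,7}; column 7 has {1,2,5}; that leaves 3.
At row 1, column 3: row 1 has {1,3}; column 3 has {1,3,4,5,6,7}; that leaves 2.
At row 1, column 4: row 1 has {1,2,3}; column 4 has {1,4,6,7}; that leaves 5.
At row 1, column 6: row 1 has {1,2,3,5}; column 6 has {1,2,3,4,7}; that leaves 6.
At row 2, column 1: row 2 has {1,2,3,4,5,6}; column 1 has {1,2,3,4,5,6}; that leaves 7.
At row 3, column 4: row 3 has {1,2,4,7}; column 4 has {1,4,5,6,7}; that leaves 3.
At row 3, column 7: row 3 has {1,2,3,4,7}; column 7 has {1,2,3,5}; that leaves 6.
At row 6, column 6: row 6 has {1,2,3,7}; column 6 has {1,2,3,4,6,7}; that leaves 5.
At row 6, column 7: row 6 has {1,2,3,5,7}; column 7 has {1,2,3,5,6}; that leaves 4.
At row 7, column 4: row 7 has {1,3,4,5,6,7}; column 4 has {1,3,4,5,6,7}; that leaves 2.
At row 1, column 5: row 1 has {1,2,3,5,6}; column 5 has {1,2,3,7}; that leaves 4.
At row 1, column 7: row 1 has {1,2,3,4,5,6}; column 7 has {1,2,3,4,5,6}; that leaves 7.
At row 3, column 5: row 3 has {1,2,3,4,6,7}; column 5 has {1,2,3,4,7}; that leaves 5.
At row 6, column 5: row 6 has {1,2,3,4,5,7}; column 5 has {1,2,3,4,5,7}; that leaves 6.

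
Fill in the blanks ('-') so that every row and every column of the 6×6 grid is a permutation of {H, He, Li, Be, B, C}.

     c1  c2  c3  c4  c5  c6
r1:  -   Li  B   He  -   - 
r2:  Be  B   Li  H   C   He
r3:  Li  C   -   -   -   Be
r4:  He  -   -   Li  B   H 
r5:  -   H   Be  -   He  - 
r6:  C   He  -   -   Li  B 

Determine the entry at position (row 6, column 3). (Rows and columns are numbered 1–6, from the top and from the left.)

H

(r1,c1): row 1 has {He,Li,B}; column 1 has {He,Li,Be,C}, so it must be H.
(r1,c5): row 1 has {H,He,Li,B}; column 5 has {He,Li,B,C}, so it must be Be.
(r1,c6): row 1 has {H,He,Li,Be,B}; column 6 has {H,He,Be,B}, so it must be C.
(r3,c4): row 3 has {Li,Be,C}; column 4 has {H,He,Li}, so it must be B.
(r3,c5): row 3 has {Li,Be,B,C}; column 5 has {He,Li,Be,B,C}, so it must be H.
(r4,c2): row 4 has {H,He,Li,B}; column 2 has {H,He,Li,B,C}, so it must be Be.
(r4,c3): row 4 has {H,He,Li,Be,B}; column 3 has {Li,Be,B}, so it must be C.
(r5,c1): row 5 has {H,He,Be}; column 1 has {H,He,Li,Be,C}, so it must be B.
(r5,c4): row 5 has {H,He,Be,B}; column 4 has {H,He,Li,B}, so it must be C.
(r5,c6): row 5 has {H,He,Be,B,C}; column 6 has {H,He,Be,B,C}, so it must be Li.
(r6,c3): row 6 has {He,Li,B,C}; column 3 has {Li,Be,B,C}, so it must be H.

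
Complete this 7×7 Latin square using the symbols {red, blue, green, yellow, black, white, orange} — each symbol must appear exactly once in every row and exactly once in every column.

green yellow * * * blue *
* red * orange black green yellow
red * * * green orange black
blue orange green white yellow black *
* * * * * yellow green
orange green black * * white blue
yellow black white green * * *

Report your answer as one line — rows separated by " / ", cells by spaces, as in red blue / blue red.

green yellow red black orange blue white / white red blue orange black green yellow / red white yellow blue green orange black / blue orange green white yellow black red / black blue orange red white yellow green / orange green black yellow red white blue / yellow black white green blue red orange

(r2,c1) = white
(r2,c3) = blue
(r3,c3) = yellow
(r3,c4) = blue
(r4,c7) = red
(r5,c1) = black
(r5,c4) = red
(r6,c4) = yellow
(r6,c5) = red
(r7,c6) = red
(r7,c7) = orange
(r1,c4) = black
(r1,c7) = white
(r3,c2) = white
(r5,c2) = blue
(r5,c3) = orange
(r5,c5) = white
(r7,c5) = blue
(r1,c3) = red
(r1,c5) = orange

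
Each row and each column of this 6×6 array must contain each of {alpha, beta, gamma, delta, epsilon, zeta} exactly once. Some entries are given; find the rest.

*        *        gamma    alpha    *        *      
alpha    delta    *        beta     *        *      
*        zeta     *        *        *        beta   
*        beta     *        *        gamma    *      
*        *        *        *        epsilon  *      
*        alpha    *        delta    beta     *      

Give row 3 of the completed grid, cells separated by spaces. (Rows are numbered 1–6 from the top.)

epsilon zeta delta gamma alpha beta

(r1,c2) = epsilon
(r2,c5) = zeta
(r5,c2) = gamma
(r5,c4) = zeta
(r1,c5) = delta
(r1,c6) = zeta
(r2,c3) = epsilon
(r2,c6) = gamma
(r3,c5) = alpha
(r4,c4) = epsilon
(r6,c3) = zeta
(r6,c6) = epsilon
(r1,c1) = beta
(r3,c3) = delta
(r3,c4) = gamma
(r4,c3) = alpha
(r4,c6) = delta
(r5,c1) = delta
(r5,c3) = beta
(r5,c6) = alpha
(r6,c1) = gamma
(r3,c1) = epsilon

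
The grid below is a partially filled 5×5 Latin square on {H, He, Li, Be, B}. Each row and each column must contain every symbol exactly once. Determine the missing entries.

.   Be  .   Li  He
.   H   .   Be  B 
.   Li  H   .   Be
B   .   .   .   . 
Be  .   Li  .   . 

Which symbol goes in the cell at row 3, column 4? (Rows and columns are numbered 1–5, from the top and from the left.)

B

(r1,c1) = H
(r1,c3) = B
(r2,c3) = He
(r3,c1) = He
(r3,c4) = B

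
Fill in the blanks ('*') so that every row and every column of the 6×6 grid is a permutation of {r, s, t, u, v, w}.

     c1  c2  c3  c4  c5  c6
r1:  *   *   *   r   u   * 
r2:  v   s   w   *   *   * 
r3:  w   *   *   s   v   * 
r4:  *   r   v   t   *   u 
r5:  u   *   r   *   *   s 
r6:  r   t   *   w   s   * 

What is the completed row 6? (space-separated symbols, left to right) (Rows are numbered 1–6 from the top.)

Cell (r2,c4): row 2 has {s,v,w}; column 4 has {r,s,t,w} → u.
Cell (r3,c2): row 3 has {s,v,w}; column 2 has {r,s,t} → u.
Cell (r3,c3): row 3 has {s,u,v,w}; column 3 has {r,v,w} → t.
Cell (r3,c6): row 3 has {s,t,u,v,w}; column 6 has {s,u} → r.
Cell (r4,c1): row 4 has {r,t,u,v}; column 1 has {r,u,v,w} → s.
Cell (r4,c5): row 4 has {r,s,t,u,v}; column 5 has {s,u,v} → w.
Cell (r5,c4): row 5 has {r,s,u}; column 4 has {r,s,t,u,w} → v.
Cell (r5,c5): row 5 has {r,s,u,v}; column 5 has {s,u,v,w} → t.
Cell (r6,c3): row 6 has {r,s,t,w}; column 3 has {r,t,v,w} → u.
Cell (r6,c6): row 6 has {r,s,t,u,w}; column 6 has {r,s,u} → v.

r t u w s v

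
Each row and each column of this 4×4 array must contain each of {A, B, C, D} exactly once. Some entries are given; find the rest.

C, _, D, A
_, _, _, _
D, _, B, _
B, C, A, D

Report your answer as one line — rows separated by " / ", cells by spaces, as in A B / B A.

C B D A / A D C B / D A B C / B C A D

Cell (r1,c2): row 1 has {A,C,D}; column 2 has {C} → B.
Cell (r2,c1): row 2 is empty so far; column 1 has {B,C,D} → A.
Cell (r2,c2): row 2 has {A}; column 2 has {B,C} → D.
Cell (r2,c3): row 2 has {A,D}; column 3 has {A,B,D} → C.
Cell (r2,c4): row 2 has {A,C,D}; column 4 has {A,D} → B.
Cell (r3,c2): row 3 has {B,D}; column 2 has {B,C,D} → A.
Cell (r3,c4): row 3 has {A,B,D}; column 4 has {A,B,D} → C.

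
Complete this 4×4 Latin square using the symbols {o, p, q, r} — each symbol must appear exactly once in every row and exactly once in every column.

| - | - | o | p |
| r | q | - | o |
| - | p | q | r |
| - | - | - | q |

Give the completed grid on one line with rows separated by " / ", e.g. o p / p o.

(r1,c1) = q
(r1,c2) = r
(r2,c3) = p
(r3,c1) = o
(r4,c1) = p
(r4,c2) = o
(r4,c3) = r

q r o p / r q p o / o p q r / p o r q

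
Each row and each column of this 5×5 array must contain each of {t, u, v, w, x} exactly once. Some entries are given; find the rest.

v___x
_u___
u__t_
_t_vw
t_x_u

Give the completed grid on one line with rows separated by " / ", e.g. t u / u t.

(r1,c2): row 1 has {v,x}; column 2 has {t,u}, so it must be w.
(r1,c4): row 1 has {v,w,x}; column 4 has {t,v}, so it must be u.
(r3,c5): row 3 has {t,u}; column 5 has {u,w,x}, so it must be v.
(r4,c1): row 4 has {t,v,w}; column 1 has {t,u,v}, so it must be x.
(r4,c3): row 4 has {t,v,w,x}; column 3 has {x}, so it must be u.
(r5,c2): row 5 has {t,u,x}; column 2 has {t,u,w}, so it must be v.
(r5,c4): row 5 has {t,u,v,x}; column 4 has {t,u,v}, so it must be w.
(r1,c3): row 1 has {u,v,w,x}; column 3 has {u,x}, so it must be t.
(r2,c1): row 2 has {u}; column 1 has {t,u,v,x}, so it must be w.
(r2,c3): row 2 has {u,w}; column 3 has {t,u,x}, so it must be v.
(r2,c4): row 2 has {u,v,w}; column 4 has {t,u,v,w}, so it must be x.
(r2,c5): row 2 has {u,v,w,x}; column 5 has {u,v,w,x}, so it must be t.
(r3,c2): row 3 has {t,u,v}; column 2 has {t,u,v,w}, so it must be x.
(r3,c3): row 3 has {t,u,v,x}; column 3 has {t,u,v,x}, so it must be w.

v w t u x / w u v x t / u x w t v / x t u v w / t v x w u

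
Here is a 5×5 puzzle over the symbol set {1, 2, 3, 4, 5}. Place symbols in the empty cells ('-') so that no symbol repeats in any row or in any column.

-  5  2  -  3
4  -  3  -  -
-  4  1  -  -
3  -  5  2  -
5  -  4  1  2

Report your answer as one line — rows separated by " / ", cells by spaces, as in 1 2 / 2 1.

1 5 2 4 3 / 4 2 3 5 1 / 2 4 1 3 5 / 3 1 5 2 4 / 5 3 4 1 2

(r1,c1) = 1
(r1,c4) = 4
(r2,c4) = 5
(r2,c5) = 1
(r3,c1) = 2
(r3,c4) = 3
(r3,c5) = 5
(r4,c2) = 1
(r4,c5) = 4
(r5,c2) = 3
(r2,c2) = 2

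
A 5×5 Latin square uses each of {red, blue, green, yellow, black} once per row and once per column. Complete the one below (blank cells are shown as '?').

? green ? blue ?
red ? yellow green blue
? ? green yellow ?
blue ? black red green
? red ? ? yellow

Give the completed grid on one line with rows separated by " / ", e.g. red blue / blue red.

yellow green red blue black / red black yellow green blue / black blue green yellow red / blue yellow black red green / green red blue black yellow

At row 1, column 3: row 1 has {blue,green}; column 3 has {green,yellow,black}; that leaves red.
At row 1, column 5: row 1 has {red,blue,green}; column 5 has {blue,green,yellow}; that leaves black.
At row 2, column 2: row 2 has {red,blue,green,yellow}; column 2 has {red,green}; that leaves black.
At row 3, column 1: row 3 has {green,yellow}; column 1 has {red,blue}; that leaves black.
At row 3, column 2: row 3 has {green,yellow,black}; column 2 has {red,green,black}; that leaves blue.
At row 3, column 5: row 3 has {blue,green,yellow,black}; column 5 has {blue,green,yellow,black}; that leaves red.
At row 4, column 2: row 4 has {red,blue,green,black}; column 2 has {red,blue,green,black}; that leaves yellow.
At row 5, column 1: row 5 has {red,yellow}; column 1 has {red,blue,black}; that leaves green.
At row 5, column 3: row 5 has {red,green,yellow}; column 3 has {red,green,yellow,black}; that leaves blue.
At row 5, column 4: row 5 has {red,blue,green,yellow}; column 4 has {red,blue,green,yellow}; that leaves black.
At row 1, column 1: row 1 has {red,blue,green,black}; column 1 has {red,blue,green,black}; that leaves yellow.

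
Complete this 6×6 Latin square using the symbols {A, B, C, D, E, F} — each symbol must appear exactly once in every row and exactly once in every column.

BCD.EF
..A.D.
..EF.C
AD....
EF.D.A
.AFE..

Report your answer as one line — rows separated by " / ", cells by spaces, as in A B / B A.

(r1,c4): row 1 has {B,C,D,E,F}; column 4 has {D,E,F}, so it must be A.
(r3,c1): row 3 has {C,E,F}; column 1 has {A,B,E}, so it must be D.
(r3,c2): row 3 has {C,D,E,F}; column 2 has {A,C,D,F}, so it must be B.
(r3,c5): row 3 has {B,C,D,E,F}; column 5 has {D,E}, so it must be A.
(r6,c1): row 6 has {A,E,F}; column 1 has {A,B,D,E}, so it must be C.
(r6,c5): row 6 has {A,C,E,F}; column 5 has {A,D,E}, so it must be B.
(r6,c6): row 6 has {A,B,C,E,F}; column 6 has {A,C,F}, so it must be D.
(r2,c1): row 2 has {A,D}; column 1 has {A,B,C,D,E}, so it must be F.
(r2,c2): row 2 has {A,D,F}; column 2 has {A,B,C,D,F}, so it must be E.
(r2,c6): row 2 has {A,D,E,F}; column 6 has {A,C,D,F}, so it must be B.
(r4,c6): row 4 has {A,D}; column 6 has {A,B,C,D,F}, so it must be E.
(r5,c5): row 5 has {A,D,E,F}; column 5 has {A,B,D,E}, so it must be C.
(r2,c4): row 2 has {A,B,D,E,F}; column 4 has {A,D,E,F}, so it must be C.
(r4,c4): row 4 has {A,D,E}; column 4 has {A,C,D,E,F}, so it must be B.
(r4,c5): row 4 has {A,B,D,E}; column 5 has {A,B,C,D,E}, so it must be F.
(r5,c3): row 5 has {A,C,D,E,F}; column 3 has {A,D,E,F}, so it must be B.
(r4,c3): row 4 has {A,B,D,E,F}; column 3 has {A,B,D,E,F}, so it must be C.

B C D A E F / F E A C D B / D B E F A C / A D C B F E / E F B D C A / C A F E B D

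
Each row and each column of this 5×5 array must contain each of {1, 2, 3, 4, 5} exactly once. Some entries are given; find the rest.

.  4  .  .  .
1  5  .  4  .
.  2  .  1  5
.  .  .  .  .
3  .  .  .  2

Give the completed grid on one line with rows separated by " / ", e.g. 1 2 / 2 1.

2 4 5 3 1 / 1 5 2 4 3 / 4 2 3 1 5 / 5 3 1 2 4 / 3 1 4 5 2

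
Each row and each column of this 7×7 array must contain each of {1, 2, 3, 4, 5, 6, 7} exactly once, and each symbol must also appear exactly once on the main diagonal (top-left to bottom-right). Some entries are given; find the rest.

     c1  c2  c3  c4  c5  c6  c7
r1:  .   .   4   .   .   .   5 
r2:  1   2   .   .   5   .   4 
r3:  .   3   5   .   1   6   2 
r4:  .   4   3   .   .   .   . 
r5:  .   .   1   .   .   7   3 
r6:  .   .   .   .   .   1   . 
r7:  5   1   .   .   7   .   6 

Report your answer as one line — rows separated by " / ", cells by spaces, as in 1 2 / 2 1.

At row 2, column 6: row 2 has {1,2,4,5}; column 6 has {1,6,7}; that leaves 3.
At row 4, column 4: row 4 has {3,4}; column 4 is empty so far; the diagonal has {1,2,5,6}; that leaves 7.
At row 4, column 7: row 4 has {3,4,7}; column 7 has {2,3,4,5,6}; that leaves 1.
At row 5, column 5: row 5 has {1,3,7}; column 5 has {1,5,7}; the diagonal has {1,2,5,6,7}; that leaves 4.
At row 6, column 7: row 6 has {1}; column 7 has {1,2,3,4,5,6}; that leaves 7.
At row 7, column 3: row 7 has {1,5,6,7}; column 3 has {1,3,4,5}; that leaves 2.
At row 7, column 6: row 7 has {1,2,5,6,7}; column 6 has {1,3,6,7}; that leaves 4.
At row 1, column 1: row 1 has {4,5}; column 1 has {1,5}; the diagonal has {1,2,4,5,6,7}; that leaves 3.
At row 1, column 6: row 1 has {3,4,5}; column 6 has {1,3,4,6,7}; that leaves 2.
At row 2, column 4: row 2 has {1,2,3,4,5}; column 4 has {7}; that leaves 6.
At row 3, column 4: row 3 has {1,2,3,5,6}; column 4 has {6,7}; that leaves 4.
At row 4, column 6: row 4 has {1,3,4,7}; column 6 has {1,2,3,4,6,7}; that leaves 5.
At row 6, column 3: row 6 has {1,7}; column 3 has {1,2,3,4,5}; that leaves 6.
At row 7, column 4: row 7 has {1,2,4,5,6,7}; column 4 has {4,6,7}; that leaves 3.
At row 1, column 4: row 1 has {2,3,4,5}; column 4 has {3,4,6,7}; that leaves 1.
At row 1, column 5: row 1 has {1,2,3,4,5}; column 5 has {1,4,5,7}; that leaves 6.
At row 2, column 3: row 2 has {1,2,3,4,5,6}; column 3 has {1,2,3,4,5,6}; that leaves 7.
At row 3, column 1: row 3 has {1,2,3,4,5,6}; column 1 has {1,3,5}; that leaves 7.
At row 4, column 5: row 4 has {1,3,4,5,7}; column 5 has {1,4,5,6,7}; that leaves 2.
At row 6, column 2: row 6 has {1,6,7}; column 2 has {1,2,3,4}; that leaves 5.
At row 6, column 4: row 6 has {1,5,6,7}; column 4 has {1,3,4,6,7}; that leaves 2.
At row 6, column 5: row 6 has {1,2,5,6,7}; column 5 has {1,2,4,5,6,7}; that leaves 3.
At row 1, column 2: row 1 has {1,2,3,4,5,6}; column 2 has {1,2,3,4,5}; that leaves 7.
At row 4, column 1: row 4 has {1,2,3,4,5,7}; column 1 has {1,3,5,7}; that leaves 6.
At row 5, column 1: row 5 has {1,3,4,7}; column 1 has {1,3,5,6,7}; that leaves 2.
At row 5, column 2: row 5 has {1,2,3,4,7}; column 2 has {1,2,3,4,5,7}; that leaves 6.
At row 5, column 4: row 5 has {1,2,3,4,6,7}; column 4 has {1,2,3,4,6,7}; that leaves 5.
At row 6, column 1: row 6 has {1,2,3,5,6,7}; column 1 has {1,2,3,5,6,7}; that leaves 4.

3 7 4 1 6 2 5 / 1 2 7 6 5 3 4 / 7 3 5 4 1 6 2 / 6 4 3 7 2 5 1 / 2 6 1 5 4 7 3 / 4 5 6 2 3 1 7 / 5 1 2 3 7 4 6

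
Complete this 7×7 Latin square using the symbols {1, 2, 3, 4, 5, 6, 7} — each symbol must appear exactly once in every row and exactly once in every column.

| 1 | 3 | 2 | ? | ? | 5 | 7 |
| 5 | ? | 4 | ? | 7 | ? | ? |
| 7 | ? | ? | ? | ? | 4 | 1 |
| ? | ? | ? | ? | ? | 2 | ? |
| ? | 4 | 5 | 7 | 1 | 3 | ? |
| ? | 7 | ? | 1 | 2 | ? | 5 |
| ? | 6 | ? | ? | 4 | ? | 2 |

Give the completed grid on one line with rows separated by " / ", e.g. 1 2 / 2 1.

(r1,c5): row 1 has {1,2,3,5,7}; column 5 has {1,2,4,7}, so it must be 6.
(r5,c7): row 5 has {1,3,4,5,7}; column 7 has {1,2,5,7}, so it must be 6.
(r6,c6): row 6 has {1,2,5,7}; column 6 has {2,3,4,5}, so it must be 6.
(r7,c1): row 7 has {2,4,6}; column 1 has {1,5,7}, so it must be 3.
(r7,c4): row 7 has {2,3,4,6}; column 4 has {1,7}, so it must be 5.
(r1,c4): row 1 has {1,2,3,5,6,7}; column 4 has {1,5,7}, so it must be 4.
(r2,c6): row 2 has {4,5,7}; column 6 has {2,3,4,5,6}, so it must be 1.
(r2,c7): row 2 has {1,4,5,7}; column 7 has {1,2,5,6,7}, so it must be 3.
(r4,c7): row 4 has {2}; column 7 has {1,2,3,5,6,7}, so it must be 4.
(r5,c1): row 5 has {1,3,4,5,6,7}; column 1 has {1,3,5,7}, so it must be 2.
(r6,c1): row 6 has {1,2,5,6,7}; column 1 has {1,2,3,5,7}, so it must be 4.
(r6,c3): row 6 has {1,2,4,5,6,7}; column 3 has {2,4,5}, so it must be 3.
(r7,c6): row 7 has {2,3,4,5,6}; column 6 has {1,2,3,4,5,6}, so it must be 7.
(r2,c2): row 2 has {1,3,4,5,7}; column 2 has {3,4,6,7}, so it must be 2.
(r2,c4): row 2 has {1,2,3,4,5,7}; column 4 has {1,4,5,7}, so it must be 6.
(r3,c2): row 3 has {1,4,7}; column 2 has {2,3,4,6,7}, so it must be 5.
(r3,c3): row 3 has {1,4,5,7}; column 3 has {2,3,4,5}, so it must be 6.
(r3,c5): row 3 has {1,4,5,6,7}; column 5 has {1,2,4,6,7}, so it must be 3.
(r4,c1): row 4 has {2,4}; column 1 has {1,2,3,4,5,7}, so it must be 6.
(r4,c2): row 4 has {2,4,6}; column 2 has {2,3,4,5,6,7}, so it must be 1.
(r4,c3): row 4 has {1,2,4,6}; column 3 has {2,3,4,5,6}, so it must be 7.
(r4,c4): row 4 has {1,2,4,6,7}; column 4 has {1,4,5,6,7}, so it must be 3.
(r4,c5): row 4 has {1,2,3,4,6,7}; column 5 has {1,2,3,4,6,7}, so it must be 5.
(r7,c3): row 7 has {2,3,4,5,6,7}; column 3 has {2,3,4,5,6,7}, so it must be 1.
(r3,c4): row 3 has {1,3,4,5,6,7}; column 4 has {1,3,4,5,6,7}, so it must be 2.

1 3 2 4 6 5 7 / 5 2 4 6 7 1 3 / 7 5 6 2 3 4 1 / 6 1 7 3 5 2 4 / 2 4 5 7 1 3 6 / 4 7 3 1 2 6 5 / 3 6 1 5 4 7 2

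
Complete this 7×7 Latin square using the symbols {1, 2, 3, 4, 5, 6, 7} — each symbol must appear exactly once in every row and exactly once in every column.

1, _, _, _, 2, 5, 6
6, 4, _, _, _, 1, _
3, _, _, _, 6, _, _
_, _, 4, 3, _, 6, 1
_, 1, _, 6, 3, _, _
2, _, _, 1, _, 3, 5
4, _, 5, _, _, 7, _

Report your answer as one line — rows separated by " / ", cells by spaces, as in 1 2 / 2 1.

1 3 7 4 2 5 6 / 6 4 3 5 7 1 2 / 3 5 1 7 6 2 4 / 7 2 4 3 5 6 1 / 5 1 2 6 3 4 7 / 2 7 6 1 4 3 5 / 4 6 5 2 1 7 3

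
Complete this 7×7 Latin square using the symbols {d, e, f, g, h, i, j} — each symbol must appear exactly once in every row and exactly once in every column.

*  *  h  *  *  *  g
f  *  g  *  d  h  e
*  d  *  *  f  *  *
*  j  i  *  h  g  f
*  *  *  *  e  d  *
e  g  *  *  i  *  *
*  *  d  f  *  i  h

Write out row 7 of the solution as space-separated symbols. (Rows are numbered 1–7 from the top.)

(r1,c5) = j
(r2,c2) = i
(r2,c4) = j
(r4,c1) = d
(r4,c4) = e
(r7,c2) = e
(r7,c5) = g
(r1,c1) = i
(r1,c2) = f
(r1,c4) = d
(r1,c6) = e
(r3,c6) = j
(r3,c7) = i
(r5,c2) = h
(r5,c7) = j
(r6,c4) = h
(r6,c6) = f
(r6,c7) = d
(r7,c1) = j

j e d f g i h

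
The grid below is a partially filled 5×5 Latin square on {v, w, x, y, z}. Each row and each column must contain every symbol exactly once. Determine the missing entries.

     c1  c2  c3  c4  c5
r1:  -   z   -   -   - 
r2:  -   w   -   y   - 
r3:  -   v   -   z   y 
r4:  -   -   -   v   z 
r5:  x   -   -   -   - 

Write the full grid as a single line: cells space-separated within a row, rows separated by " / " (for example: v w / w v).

row 3 has {v,y,z}; column 1 has {x} — only w is left for (r3,c1).
row 3 has {v,w,y,z}; column 3 is empty so far — only x is left for (r3,c3).
row 4 has {v,z}; column 1 has {w,x} — only y is left for (r4,c1).
row 4 has {v,y,z}; column 2 has {v,w,z} — only x is left for (r4,c2).
row 4 has {v,x,y,z}; column 3 has {x} — only w is left for (r4,c3).
row 5 has {x}; column 2 has {v,w,x,z} — only y is left for (r5,c2).
row 5 has {x,y}; column 4 has {v,y,z} — only w is left for (r5,c4).
row 5 has {w,x,y}; column 5 has {y,z} — only v is left for (r5,c5).
row 1 has {z}; column 1 has {w,x,y} — only v is left for (r1,c1).
row 1 has {v,z}; column 3 has {w,x} — only y is left for (r1,c3).
row 1 has {v,y,z}; column 4 has {v,w,y,z} — only x is left for (r1,c4).
row 1 has {v,x,y,z}; column 5 has {v,y,z} — only w is left for (r1,c5).
row 2 has {w,y}; column 1 has {v,w,x,y} — only z is left for (r2,c1).
row 2 has {w,y,z}; column 3 has {w,x,y} — only v is left for (r2,c3).
row 2 has {v,w,y,z}; column 5 has {v,w,y,z} — only x is left for (r2,c5).
row 5 has {v,w,x,y}; column 3 has {v,w,x,y} — only z is left for (r5,c3).

v z y x w / z w v y x / w v x z y / y x w v z / x y z w v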